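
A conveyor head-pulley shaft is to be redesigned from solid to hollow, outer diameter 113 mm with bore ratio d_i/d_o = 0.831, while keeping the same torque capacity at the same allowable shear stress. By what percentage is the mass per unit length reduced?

Equal τ_max and T ⇒ the solid shaft needs d_s³ = d_o³(1−k⁴), so d_s = 113·(1−0.831⁴)^(1/3) = 91.05 mm.
Area ratio A_h/A_s = d_o²(1−k²)/d_s² = (1−k²)/(1−k⁴)^(2/3) = 0.4766.
Mass saving = 1 − 0.4766 = 52.3 %.

52.3 %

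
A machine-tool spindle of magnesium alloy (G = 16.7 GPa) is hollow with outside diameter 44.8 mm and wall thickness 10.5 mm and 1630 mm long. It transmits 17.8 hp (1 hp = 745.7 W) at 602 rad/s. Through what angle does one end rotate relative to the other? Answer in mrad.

5.91 mrad

ω = 602 rad/s, so T = P/ω = 17.8×745.7 / 602.0 = 22.05 N·m.
J = π(d_o⁴ − d_i⁴)/32 = π(0.0448⁴ − 0.0238⁴)/32 = 3.640×10^-7 m⁴.
θ = T·L/(G·J) = 22.05 × 1.63 / (16.7×10⁹ × 3.640×10^-7) = 5.913×10^-3 rad.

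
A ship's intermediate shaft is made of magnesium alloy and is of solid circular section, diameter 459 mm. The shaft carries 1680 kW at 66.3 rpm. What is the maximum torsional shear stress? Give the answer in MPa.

12.7 MPa

ω = 2π·66.3/60 = 6.943 rad/s, so T = P/ω = 1680×10³ / 6.943 = 242000 N·m.
J = πd⁴/32 = π(0.459)⁴/32 = 4.358×10^-3 m⁴.
τ_max = T·r/J = 242000 × 0.230 / 4.358×10^-3 = 1.274×10^7 Pa.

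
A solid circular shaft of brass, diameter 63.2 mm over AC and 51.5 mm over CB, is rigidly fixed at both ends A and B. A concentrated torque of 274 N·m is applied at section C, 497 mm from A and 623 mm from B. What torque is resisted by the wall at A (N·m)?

Compatibility: T_A·a/J_AC = T_B·b/J_CB with T_A + T_B = T₀.
J_AC = 1.57×10^-6 m⁴, J_CB = 6.91×10^-7 m⁴, so T_A = T₀·(J_AC/a)/((J_AC/a)+(J_CB/b)) = 202.7 N·m, T_B = 71.30 N·m.

203 N·m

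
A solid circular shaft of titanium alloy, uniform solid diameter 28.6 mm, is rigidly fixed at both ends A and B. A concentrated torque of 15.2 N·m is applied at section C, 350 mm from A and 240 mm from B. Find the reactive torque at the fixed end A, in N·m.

With uniform GJ and both ends fixed, compatibility θ_AC = θ_CB gives T_A·a = T_B·b, together with T_A + T_B = T₀.
T_A = T₀·b/(a+b) = 15.20·240/590.0 = 6.183 N·m; T_B = 9.017 N·m.

6.18 N·m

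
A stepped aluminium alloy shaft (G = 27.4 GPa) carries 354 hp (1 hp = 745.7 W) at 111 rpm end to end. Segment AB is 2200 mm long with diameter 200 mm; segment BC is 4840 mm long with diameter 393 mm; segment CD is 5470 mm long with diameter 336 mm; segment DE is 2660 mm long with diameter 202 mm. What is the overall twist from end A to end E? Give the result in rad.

ω = 2π·111/60 = 11.62 rad/s, so T = P/ω = 354×745.7 / 11.62 = 22710 N·m.
J_AB = π(0.200)⁴/32 = 1.57×10^-4 m⁴; J_BC = π(0.393)⁴/32 = 2.34×10^-3 m⁴; J_CD = π(0.336)⁴/32 = 1.25×10^-3 m⁴; J_DE = π(0.202)⁴/32 = 1.63×10^-4 m⁴.
θ = (T/G)·Σ L_i/J_i = (22710/27.4×10⁹)·(2.20/1.57×10^-4 + 4.84/2.34×10^-3 + 5.47/1.25×10^-3 + 2.66/1.63×10^-4) = 0.03043 rad.

0.0304 rad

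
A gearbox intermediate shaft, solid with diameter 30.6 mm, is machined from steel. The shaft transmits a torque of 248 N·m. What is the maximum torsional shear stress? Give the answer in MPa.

J = πd⁴/32 = π(0.0306)⁴/32 = 8.608×10^-8 m⁴.
τ_max = T·r/J = 248.0 × 0.0153 / 8.608×10^-8 = 4.408×10^7 Pa.

44.1 MPa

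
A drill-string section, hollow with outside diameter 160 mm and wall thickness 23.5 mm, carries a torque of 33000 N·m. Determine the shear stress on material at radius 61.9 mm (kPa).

42300 kPa

J = π(d_o⁴ − d_i⁴)/32 = π(0.160⁴ − 0.113⁴)/32 = 4.833×10^-5 m⁴.
Shear stress varies linearly with radius: τ = T·r/J = 33000 × 0.0619 / 4.833×10^-5 = 4.226×10^7 Pa.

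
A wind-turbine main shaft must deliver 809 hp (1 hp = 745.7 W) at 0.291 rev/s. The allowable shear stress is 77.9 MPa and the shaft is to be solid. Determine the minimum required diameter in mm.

278 mm

ω = 2π·0.291 = 1.828 rad/s, so T = P/ω = 809×745.7 / 1.828 = 329900 N·m.
For a solid shaft τ_max = 16T/(πd³), so d = (16T/(π τ_allow))^(1/3) = (16·329900/(π·7.79×10^7))^(1/3) = 0.2784 m.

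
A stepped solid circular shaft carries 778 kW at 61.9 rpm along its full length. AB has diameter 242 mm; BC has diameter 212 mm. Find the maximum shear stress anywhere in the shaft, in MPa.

ω = 2π·61.9/60 = 6.482 rad/s, so T = P/ω = 778×10³ / 6.482 = 120000 N·m.
Under the same torque, τ_max = 16T/(πd³) is largest where d is smallest — segment BC (d = 212 mm).
τ_max = 16·120000/(π·(0.212)³) = 6.415×10^7 Pa.

64.2 MPa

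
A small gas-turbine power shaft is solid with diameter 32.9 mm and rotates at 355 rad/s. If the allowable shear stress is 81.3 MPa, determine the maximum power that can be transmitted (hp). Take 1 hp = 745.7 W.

271 hp

J = πd⁴/32 = π(0.0329)⁴/32 = 1.150×10^-7 m⁴.
T_max = τ_allow·J/r = 8.13×10^7 × 1.150×10^-7 / 0.0164 = 568.5 N·m.
ω = 355 rad/s, so P_max = T_max·ω = 2.018×10^5 W.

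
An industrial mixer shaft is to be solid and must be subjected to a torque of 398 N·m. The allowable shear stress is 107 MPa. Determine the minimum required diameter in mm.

26.7 mm

For a solid shaft τ_max = 16T/(πd³), so d = (16T/(π τ_allow))^(1/3) = (16·398.0/(π·1.07×10^8))^(1/3) = 0.02666 m.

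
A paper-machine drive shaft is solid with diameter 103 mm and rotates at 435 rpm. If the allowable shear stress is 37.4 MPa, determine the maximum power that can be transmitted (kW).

366 kW

J = πd⁴/32 = π(0.103)⁴/32 = 1.105×10^-5 m⁴.
T_max = τ_allow·J/r = 3.74×10^7 × 1.105×10^-5 / 0.0515 = 8024 N·m.
ω = 2π·435/60 = 45.55 rad/s, so P_max = T_max·ω = 3.655×10^5 W.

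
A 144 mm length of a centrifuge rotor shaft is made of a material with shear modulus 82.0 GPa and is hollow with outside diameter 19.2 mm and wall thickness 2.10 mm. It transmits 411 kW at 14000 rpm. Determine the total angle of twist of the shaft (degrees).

3.37°

ω = 2π·14000/60 = 1466 rad/s, so T = P/ω = 411×10³ / 1466 = 280.3 N·m.
J = π(d_o⁴ − d_i⁴)/32 = π(0.0192⁴ − 0.0150⁴)/32 = 8.371×10^-9 m⁴.
θ = T·L/(G·J) = 280.3 × 0.144 / (82.0×10⁹ × 8.371×10^-9) = 0.05881 rad.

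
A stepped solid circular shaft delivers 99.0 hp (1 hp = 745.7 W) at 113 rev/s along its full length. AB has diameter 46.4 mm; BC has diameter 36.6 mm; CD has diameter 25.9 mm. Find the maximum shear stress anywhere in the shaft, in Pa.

3.05e7 Pa

ω = 2π·113 = 710.0 rad/s, so T = P/ω = 99.0×745.7 / 710.0 = 104.0 N·m.
Under the same torque, τ_max = 16T/(πd³) is largest where d is smallest — segment CD (d = 25.9 mm).
τ_max = 16·104.0/(π·(0.0259)³) = 3.048×10^7 Pa.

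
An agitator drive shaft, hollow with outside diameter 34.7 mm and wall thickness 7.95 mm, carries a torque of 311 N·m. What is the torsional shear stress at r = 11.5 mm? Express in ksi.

J = π(d_o⁴ − d_i⁴)/32 = π(0.0347⁴ − 0.0188⁴)/32 = 1.301×10^-7 m⁴.
Shear stress varies linearly with radius: τ = T·r/J = 311.0 × 0.0115 / 1.301×10^-7 = 2.750×10^7 Pa.

3.99 ksi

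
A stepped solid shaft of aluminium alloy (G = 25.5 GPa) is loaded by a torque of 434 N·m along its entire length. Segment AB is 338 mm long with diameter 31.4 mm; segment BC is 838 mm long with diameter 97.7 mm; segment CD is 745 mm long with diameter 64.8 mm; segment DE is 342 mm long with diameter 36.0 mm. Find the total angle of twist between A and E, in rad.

J_AB = π(0.0314)⁴/32 = 9.54×10^-8 m⁴; J_BC = π(0.0977)⁴/32 = 8.94×10^-6 m⁴; J_CD = π(0.0648)⁴/32 = 1.73×10^-6 m⁴; J_DE = π(0.0360)⁴/32 = 1.65×10^-7 m⁴.
θ = (T/G)·Σ L_i/J_i = (434.0/25.5×10⁹)·(0.338/9.54×10^-8 + 0.838/8.94×10^-6 + 0.745/1.73×10^-6 + 0.342/1.65×10^-7) = 0.1045 rad.

0.104 rad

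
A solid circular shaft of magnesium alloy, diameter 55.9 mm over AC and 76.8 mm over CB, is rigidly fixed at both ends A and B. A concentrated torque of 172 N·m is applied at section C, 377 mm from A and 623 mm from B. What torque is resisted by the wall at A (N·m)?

54.5 N·m

Compatibility: T_A·a/J_AC = T_B·b/J_CB with T_A + T_B = T₀.
J_AC = 9.59×10^-7 m⁴, J_CB = 3.42×10^-6 m⁴, so T_A = T₀·(J_AC/a)/((J_AC/a)+(J_CB/b)) = 54.50 N·m, T_B = 117.5 N·m.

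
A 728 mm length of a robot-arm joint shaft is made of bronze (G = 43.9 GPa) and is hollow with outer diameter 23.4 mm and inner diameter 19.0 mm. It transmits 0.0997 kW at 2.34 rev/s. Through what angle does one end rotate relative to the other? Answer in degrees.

0.387°

ω = 2π·2.34 = 14.70 rad/s, so T = P/ω = 0.0997×10³ / 14.70 = 6.781 N·m.
J = π(d_o⁴ − d_i⁴)/32 = π(0.0234⁴ − 0.0190⁴)/32 = 1.664×10^-8 m⁴.
θ = T·L/(G·J) = 6.781 × 0.728 / (43.9×10⁹ × 1.664×10^-8) = 6.758×10^-3 rad.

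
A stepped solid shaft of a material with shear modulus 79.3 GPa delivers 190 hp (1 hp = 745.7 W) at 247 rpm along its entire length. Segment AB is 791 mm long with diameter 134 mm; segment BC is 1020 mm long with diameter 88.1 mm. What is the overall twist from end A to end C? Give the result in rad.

0.0136 rad

ω = 2π·247/60 = 25.87 rad/s, so T = P/ω = 190×745.7 / 25.87 = 5478 N·m.
J_AB = π(0.134)⁴/32 = 3.17×10^-5 m⁴; J_BC = π(0.0881)⁴/32 = 5.91×10^-6 m⁴.
θ = (T/G)·Σ L_i/J_i = (5478/79.3×10⁹)·(0.791/3.17×10^-5 + 1.02/5.91×10^-6) = 0.01364 rad.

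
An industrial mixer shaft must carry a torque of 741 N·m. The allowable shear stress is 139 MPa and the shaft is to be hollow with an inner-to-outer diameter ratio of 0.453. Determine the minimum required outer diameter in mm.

For a hollow shaft with d_i/d_o = 0.453: τ_max = 16T/(π d_o³ (1−k⁴)), so d_o = [16T/(π τ_allow (1−k⁴))]^(1/3) = [16·741.0/(π·1.39×10^8·0.9579)]^(1/3) = 0.03049 m.

30.5 mm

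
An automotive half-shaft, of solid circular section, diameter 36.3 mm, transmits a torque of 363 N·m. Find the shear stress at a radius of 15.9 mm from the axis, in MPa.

J = πd⁴/32 = π(0.0363)⁴/32 = 1.705×10^-7 m⁴.
Shear stress varies linearly with radius: τ = T·r/J = 363.0 × 0.0159 / 1.705×10^-7 = 3.386×10^7 Pa.

33.9 MPa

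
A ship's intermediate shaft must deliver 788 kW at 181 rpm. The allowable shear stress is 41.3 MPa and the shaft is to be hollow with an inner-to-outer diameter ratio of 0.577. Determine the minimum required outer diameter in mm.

179 mm

ω = 2π·181/60 = 18.95 rad/s, so T = P/ω = 788×10³ / 18.95 = 41570 N·m.
For a hollow shaft with d_i/d_o = 0.577: τ_max = 16T/(π d_o³ (1−k⁴)), so d_o = [16T/(π τ_allow (1−k⁴))]^(1/3) = [16·41570/(π·4.13×10^7·0.8892)]^(1/3) = 0.1793 m.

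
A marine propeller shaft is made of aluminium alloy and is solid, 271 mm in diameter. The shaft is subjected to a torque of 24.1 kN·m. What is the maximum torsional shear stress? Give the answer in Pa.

J = πd⁴/32 = π(0.271)⁴/32 = 5.295×10^-4 m⁴.
τ_max = T·r/J = 24100 × 0.136 / 5.295×10^-4 = 6.167×10^6 Pa.

6.17e6 Pa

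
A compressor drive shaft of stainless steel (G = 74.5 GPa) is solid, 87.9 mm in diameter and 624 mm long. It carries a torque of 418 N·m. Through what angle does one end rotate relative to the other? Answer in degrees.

J = πd⁴/32 = π(0.0879)⁴/32 = 5.861×10^-6 m⁴.
θ = T·L/(G·J) = 418.0 × 0.624 / (74.5×10⁹ × 5.861×10^-6) = 5.974×10^-4 rad.

0.0342°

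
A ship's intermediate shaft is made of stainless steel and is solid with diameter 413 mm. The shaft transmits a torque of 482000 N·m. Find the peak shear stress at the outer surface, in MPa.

J = πd⁴/32 = π(0.413)⁴/32 = 2.856×10^-3 m⁴.
τ_max = T·r/J = 482000 × 0.206 / 2.856×10^-3 = 3.485×10^7 Pa.

34.8 MPa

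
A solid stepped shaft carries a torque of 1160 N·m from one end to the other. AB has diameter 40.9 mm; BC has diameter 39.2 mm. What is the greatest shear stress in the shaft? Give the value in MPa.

Under the same torque, τ_max = 16T/(πd³) is largest where d is smallest — segment BC (d = 39.2 mm).
τ_max = 16·1160/(π·(0.0392)³) = 9.808×10^7 Pa.

98.1 MPa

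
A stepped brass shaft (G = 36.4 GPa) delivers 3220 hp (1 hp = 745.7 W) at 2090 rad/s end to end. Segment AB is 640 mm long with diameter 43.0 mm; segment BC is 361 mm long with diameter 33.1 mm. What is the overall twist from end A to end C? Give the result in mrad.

ω = 2090 rad/s, so T = P/ω = 3220×745.7 / 2090 = 1149 N·m.
J_AB = π(0.0430)⁴/32 = 3.36×10^-7 m⁴; J_BC = π(0.0331)⁴/32 = 1.18×10^-7 m⁴.
θ = (T/G)·Σ L_i/J_i = (1149/36.4×10⁹)·(0.640/3.36×10^-7 + 0.361/1.18×10^-7) = 0.1569 rad.

157 mrad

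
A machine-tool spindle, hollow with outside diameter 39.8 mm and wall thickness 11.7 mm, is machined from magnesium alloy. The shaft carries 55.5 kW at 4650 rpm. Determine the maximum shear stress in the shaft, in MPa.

ω = 2π·4650/60 = 486.9 rad/s, so T = P/ω = 55.5×10³ / 486.9 = 114.0 N·m.
J = π(d_o⁴ − d_i⁴)/32 = π(0.0398⁴ − 0.0164⁴)/32 = 2.392×10^-7 m⁴.
τ_max = T·r/J = 114.0 × 0.0199 / 2.392×10^-7 = 9.481×10^6 Pa.

9.48 MPa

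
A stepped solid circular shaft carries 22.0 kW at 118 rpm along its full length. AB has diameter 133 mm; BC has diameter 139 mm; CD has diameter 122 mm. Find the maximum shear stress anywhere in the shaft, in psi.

724 psi

ω = 2π·118/60 = 12.36 rad/s, so T = P/ω = 22.0×10³ / 12.36 = 1780 N·m.
Under the same torque, τ_max = 16T/(πd³) is largest where d is smallest — segment CD (d = 122 mm).
τ_max = 16·1780/(π·(0.122)³) = 4.993×10^6 Pa.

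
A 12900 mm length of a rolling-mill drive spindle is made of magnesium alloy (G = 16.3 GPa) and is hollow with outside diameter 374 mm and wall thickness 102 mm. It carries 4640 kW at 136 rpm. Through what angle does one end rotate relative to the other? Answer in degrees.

8.03°

ω = 2π·136/60 = 14.24 rad/s, so T = P/ω = 4640×10³ / 14.24 = 325800 N·m.
J = π(d_o⁴ − d_i⁴)/32 = π(0.374⁴ − 0.170⁴)/32 = 1.839×10^-3 m⁴.
θ = T·L/(G·J) = 325800 × 12.9 / (16.3×10⁹ × 1.839×10^-3) = 0.1402 rad.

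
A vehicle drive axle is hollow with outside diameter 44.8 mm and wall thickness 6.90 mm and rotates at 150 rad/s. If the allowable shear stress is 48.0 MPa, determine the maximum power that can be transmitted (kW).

98.0 kW

J = π(d_o⁴ − d_i⁴)/32 = π(0.0448⁴ − 0.0310⁴)/32 = 3.048×10^-7 m⁴.
T_max = τ_allow·J/r = 4.80×10^7 × 3.048×10^-7 / 0.0224 = 653.1 N·m.
ω = 150 rad/s, so P_max = T_max·ω = 9.797×10^4 W.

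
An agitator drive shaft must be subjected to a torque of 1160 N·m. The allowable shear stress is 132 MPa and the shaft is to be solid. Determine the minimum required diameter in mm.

35.5 mm

For a solid shaft τ_max = 16T/(πd³), so d = (16T/(π τ_allow))^(1/3) = (16·1160/(π·1.32×10^8))^(1/3) = 0.03550 m.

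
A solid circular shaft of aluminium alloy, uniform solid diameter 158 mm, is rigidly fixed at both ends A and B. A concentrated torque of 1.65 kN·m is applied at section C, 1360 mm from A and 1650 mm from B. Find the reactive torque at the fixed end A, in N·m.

With uniform GJ and both ends fixed, compatibility θ_AC = θ_CB gives T_A·a = T_B·b, together with T_A + T_B = T₀.
T_A = T₀·b/(a+b) = 1650·1650/3010 = 904.5 N·m; T_B = 745.5 N·m.

904 N·m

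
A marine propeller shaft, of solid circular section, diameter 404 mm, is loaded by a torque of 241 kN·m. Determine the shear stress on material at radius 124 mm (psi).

J = πd⁴/32 = π(0.404)⁴/32 = 2.615×10^-3 m⁴.
Shear stress varies linearly with radius: τ = T·r/J = 241000 × 0.124 / 2.615×10^-3 = 1.143×10^7 Pa.

1660 psi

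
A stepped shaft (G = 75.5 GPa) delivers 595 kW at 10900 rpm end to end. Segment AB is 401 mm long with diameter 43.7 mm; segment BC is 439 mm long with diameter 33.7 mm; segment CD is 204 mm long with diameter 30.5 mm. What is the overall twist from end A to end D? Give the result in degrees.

2.76°

ω = 2π·10900/60 = 1141 rad/s, so T = P/ω = 595×10³ / 1141 = 521.3 N·m.
J_AB = π(0.0437)⁴/32 = 3.58×10^-7 m⁴; J_BC = π(0.0337)⁴/32 = 1.27×10^-7 m⁴; J_CD = π(0.0305)⁴/32 = 8.50×10^-8 m⁴.
θ = (T/G)·Σ L_i/J_i = (521.3/75.5×10⁹)·(0.401/3.58×10^-7 + 0.439/1.27×10^-7 + 0.204/8.50×10^-8) = 0.04825 rad.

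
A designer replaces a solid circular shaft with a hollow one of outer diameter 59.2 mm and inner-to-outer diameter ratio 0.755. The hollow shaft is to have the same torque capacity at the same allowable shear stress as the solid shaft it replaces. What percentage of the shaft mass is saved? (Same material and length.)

Equal τ_max and T ⇒ the solid shaft needs d_s³ = d_o³(1−k⁴), so d_s = 59.2·(1−0.755⁴)^(1/3) = 51.93 mm.
Area ratio A_h/A_s = d_o²(1−k²)/d_s² = (1−k²)/(1−k⁴)^(2/3) = 0.5587.
Mass saving = 1 − 0.5587 = 44.1 %.

44.1 %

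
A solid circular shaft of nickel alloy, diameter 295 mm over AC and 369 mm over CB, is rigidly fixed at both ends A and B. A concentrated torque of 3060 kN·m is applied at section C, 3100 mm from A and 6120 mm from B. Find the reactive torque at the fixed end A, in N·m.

1.37e6 N·m

Compatibility: T_A·a/J_AC = T_B·b/J_CB with T_A + T_B = T₀.
J_AC = 7.44×10^-4 m⁴, J_CB = 1.82×10^-3 m⁴, so T_A = T₀·(J_AC/a)/((J_AC/a)+(J_CB/b)) = 1.366e6 N·m, T_B = 1.694e6 N·m.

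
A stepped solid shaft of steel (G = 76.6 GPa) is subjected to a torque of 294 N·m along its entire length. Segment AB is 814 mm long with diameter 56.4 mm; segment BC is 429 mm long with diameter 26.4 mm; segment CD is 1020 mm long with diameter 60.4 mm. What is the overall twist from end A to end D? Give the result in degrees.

2.33°

J_AB = π(0.0564)⁴/32 = 9.93×10^-7 m⁴; J_BC = π(0.0264)⁴/32 = 4.77×10^-8 m⁴; J_CD = π(0.0604)⁴/32 = 1.31×10^-6 m⁴.
θ = (T/G)·Σ L_i/J_i = (294.0/76.6×10⁹)·(0.814/9.93×10^-7 + 0.429/4.77×10^-8 + 1.02/1.31×10^-6) = 0.04067 rad.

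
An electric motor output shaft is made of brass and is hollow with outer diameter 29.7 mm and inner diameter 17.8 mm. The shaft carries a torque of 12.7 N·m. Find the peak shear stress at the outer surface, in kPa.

2830 kPa

J = π(d_o⁴ − d_i⁴)/32 = π(0.0297⁴ − 0.0178⁴)/32 = 6.653×10^-8 m⁴.
τ_max = T·r/J = 12.70 × 0.0149 / 6.653×10^-8 = 2.835×10^6 Pa.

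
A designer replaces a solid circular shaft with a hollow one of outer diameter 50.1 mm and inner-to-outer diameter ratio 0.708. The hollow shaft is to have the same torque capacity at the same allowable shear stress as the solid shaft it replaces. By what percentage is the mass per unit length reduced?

39.5 %

Equal τ_max and T ⇒ the solid shaft needs d_s³ = d_o³(1−k⁴), so d_s = 50.1·(1−0.708⁴)^(1/3) = 45.49 mm.
Area ratio A_h/A_s = d_o²(1−k²)/d_s² = (1−k²)/(1−k⁴)^(2/3) = 0.6049.
Mass saving = 1 − 0.6049 = 39.5 %.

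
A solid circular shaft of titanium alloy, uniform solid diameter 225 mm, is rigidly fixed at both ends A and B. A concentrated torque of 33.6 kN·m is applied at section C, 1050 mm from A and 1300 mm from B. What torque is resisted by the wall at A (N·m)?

With uniform GJ and both ends fixed, compatibility θ_AC = θ_CB gives T_A·a = T_B·b, together with T_A + T_B = T₀.
T_A = T₀·b/(a+b) = 33600·1300/2350 = 18590 N·m; T_B = 15010 N·m.

18600 N·m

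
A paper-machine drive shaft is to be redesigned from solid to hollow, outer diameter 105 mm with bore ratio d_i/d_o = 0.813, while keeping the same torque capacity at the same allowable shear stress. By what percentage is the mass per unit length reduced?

50.3 %

Equal τ_max and T ⇒ the solid shaft needs d_s³ = d_o³(1−k⁴), so d_s = 105·(1−0.813⁴)^(1/3) = 86.71 mm.
Area ratio A_h/A_s = d_o²(1−k²)/d_s² = (1−k²)/(1−k⁴)^(2/3) = 0.4972.
Mass saving = 1 − 0.4972 = 50.3 %.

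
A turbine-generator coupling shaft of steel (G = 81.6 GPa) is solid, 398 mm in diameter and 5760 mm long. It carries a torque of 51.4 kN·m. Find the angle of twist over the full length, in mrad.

J = πd⁴/32 = π(0.398)⁴/32 = 2.463×10^-3 m⁴.
θ = T·L/(G·J) = 51400 × 5.76 / (81.6×10⁹ × 2.463×10^-3) = 1.473×10^-3 rad.

1.47 mrad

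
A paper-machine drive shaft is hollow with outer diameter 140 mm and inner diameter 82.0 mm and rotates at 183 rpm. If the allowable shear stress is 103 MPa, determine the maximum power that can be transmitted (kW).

J = π(d_o⁴ − d_i⁴)/32 = π(0.140⁴ − 0.0820⁴)/32 = 3.328×10^-5 m⁴.
T_max = τ_allow·J/r = 1.03×10^8 × 3.328×10^-5 / 0.0700 = 48960 N·m.
ω = 2π·183/60 = 19.16 rad/s, so P_max = T_max·ω = 9.383×10^5 W.

938 kW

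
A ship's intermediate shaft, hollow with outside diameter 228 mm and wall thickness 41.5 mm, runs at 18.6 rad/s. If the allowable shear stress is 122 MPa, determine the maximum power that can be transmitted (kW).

4420 kW

J = π(d_o⁴ − d_i⁴)/32 = π(0.228⁴ − 0.145⁴)/32 = 2.219×10^-4 m⁴.
T_max = τ_allow·J/r = 1.22×10^8 × 2.219×10^-4 / 0.114 = 237500 N·m.
ω = 18.6 rad/s, so P_max = T_max·ω = 4.417×10^6 W.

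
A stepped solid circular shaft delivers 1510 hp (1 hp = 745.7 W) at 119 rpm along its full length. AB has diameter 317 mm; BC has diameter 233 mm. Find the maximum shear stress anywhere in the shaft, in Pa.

ω = 2π·119/60 = 12.46 rad/s, so T = P/ω = 1510×745.7 / 12.46 = 90360 N·m.
Under the same torque, τ_max = 16T/(πd³) is largest where d is smallest — segment BC (d = 233 mm).
τ_max = 16·90360/(π·(0.233)³) = 3.638×10^7 Pa.

3.64e7 Pa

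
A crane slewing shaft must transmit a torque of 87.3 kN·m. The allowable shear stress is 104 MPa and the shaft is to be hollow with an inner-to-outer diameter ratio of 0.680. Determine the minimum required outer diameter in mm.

For a hollow shaft with d_i/d_o = 0.680: τ_max = 16T/(π d_o³ (1−k⁴)), so d_o = [16T/(π τ_allow (1−k⁴))]^(1/3) = [16·87300/(π·1.04×10^8·0.7862)]^(1/3) = 0.1758 m.

176 mm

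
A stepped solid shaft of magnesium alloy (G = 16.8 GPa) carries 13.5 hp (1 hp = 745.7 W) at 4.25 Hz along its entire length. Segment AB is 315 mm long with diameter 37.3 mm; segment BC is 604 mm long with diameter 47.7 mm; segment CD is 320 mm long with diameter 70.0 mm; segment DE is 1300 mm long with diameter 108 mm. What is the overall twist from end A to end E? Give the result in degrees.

ω = 2π·4.25 = 26.70 rad/s, so T = P/ω = 13.5×745.7 / 26.70 = 377.0 N·m.
J_AB = π(0.0373)⁴/32 = 1.90×10^-7 m⁴; J_BC = π(0.0477)⁴/32 = 5.08×10^-7 m⁴; J_CD = π(0.0700)⁴/32 = 2.36×10^-6 m⁴; J_DE = π(0.108)⁴/32 = 1.34×10^-5 m⁴.
θ = (T/G)·Σ L_i/J_i = (377.0/16.8×10⁹)·(0.315/1.90×10^-7 + 0.604/5.08×10^-7 + 0.320/2.36×10^-6 + 1.30/1.34×10^-5) = 0.06909 rad.

3.96°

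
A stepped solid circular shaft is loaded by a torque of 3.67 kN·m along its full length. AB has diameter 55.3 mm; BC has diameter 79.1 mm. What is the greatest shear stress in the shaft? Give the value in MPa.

111 MPa

Under the same torque, τ_max = 16T/(πd³) is largest where d is smallest — segment AB (d = 55.3 mm).
τ_max = 16·3670/(π·(0.0553)³) = 1.105×10^8 Pa.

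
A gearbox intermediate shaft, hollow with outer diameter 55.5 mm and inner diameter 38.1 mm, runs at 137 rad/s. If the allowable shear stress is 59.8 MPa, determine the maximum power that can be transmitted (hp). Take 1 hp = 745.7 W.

J = π(d_o⁴ − d_i⁴)/32 = π(0.0555⁴ − 0.0381⁴)/32 = 7.246×10^-7 m⁴.
T_max = τ_allow·J/r = 5.98×10^7 × 7.246×10^-7 / 0.0278 = 1561 N·m.
ω = 137 rad/s, so P_max = T_max·ω = 2.139×10^5 W.

287 hp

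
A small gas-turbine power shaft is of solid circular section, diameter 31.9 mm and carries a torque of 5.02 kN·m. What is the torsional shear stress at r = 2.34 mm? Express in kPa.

J = πd⁴/32 = π(0.0319)⁴/32 = 1.017×10^-7 m⁴.
Shear stress varies linearly with radius: τ = T·r/J = 5020 × 0.00234 / 1.017×10^-7 = 1.155×10^8 Pa.

116000 kPa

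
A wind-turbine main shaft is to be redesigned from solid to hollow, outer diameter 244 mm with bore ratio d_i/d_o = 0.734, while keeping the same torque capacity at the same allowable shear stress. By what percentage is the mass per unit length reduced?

42.0 %

Equal τ_max and T ⇒ the solid shaft needs d_s³ = d_o³(1−k⁴), so d_s = 244·(1−0.734⁴)^(1/3) = 217.6 mm.
Area ratio A_h/A_s = d_o²(1−k²)/d_s² = (1−k²)/(1−k⁴)^(2/3) = 0.5797.
Mass saving = 1 − 0.5797 = 42.0 %.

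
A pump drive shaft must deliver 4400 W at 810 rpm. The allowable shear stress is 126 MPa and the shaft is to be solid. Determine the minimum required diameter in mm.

ω = 2π·810/60 = 84.82 rad/s, so T = P/ω = 4400 / 84.82 = 51.87 N·m.
For a solid shaft τ_max = 16T/(πd³), so d = (16T/(π τ_allow))^(1/3) = (16·51.87/(π·1.26×10^8))^(1/3) = 0.01280 m.

12.8 mm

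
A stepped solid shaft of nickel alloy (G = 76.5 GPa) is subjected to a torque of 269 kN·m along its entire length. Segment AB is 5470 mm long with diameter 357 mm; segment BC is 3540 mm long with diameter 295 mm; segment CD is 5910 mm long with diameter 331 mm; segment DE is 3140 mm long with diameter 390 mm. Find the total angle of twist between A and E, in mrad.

J_AB = π(0.357)⁴/32 = 1.59×10^-3 m⁴; J_BC = π(0.295)⁴/32 = 7.44×10^-4 m⁴; J_CD = π(0.331)⁴/32 = 1.18×10^-3 m⁴; J_DE = π(0.390)⁴/32 = 2.27×10^-3 m⁴.
θ = (T/G)·Σ L_i/J_i = (269000/76.5×10⁹)·(5.47/1.59×10^-3 + 3.54/7.44×10^-4 + 5.91/1.18×10^-3 + 3.14/2.27×10^-3) = 0.05130 rad.

51.3 mrad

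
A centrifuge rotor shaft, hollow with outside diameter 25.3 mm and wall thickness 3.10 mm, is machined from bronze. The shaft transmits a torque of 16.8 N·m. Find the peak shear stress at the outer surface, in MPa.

J = π(d_o⁴ − d_i⁴)/32 = π(0.0253⁴ − 0.0191⁴)/32 = 2.716×10^-8 m⁴.
τ_max = T·r/J = 16.80 × 0.0126 / 2.716×10^-8 = 7.825×10^6 Pa.

7.83 MPa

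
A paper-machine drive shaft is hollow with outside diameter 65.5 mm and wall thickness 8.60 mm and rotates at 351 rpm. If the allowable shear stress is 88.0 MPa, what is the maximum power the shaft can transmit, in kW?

126 kW

J = π(d_o⁴ − d_i⁴)/32 = π(0.0655⁴ − 0.0483⁴)/32 = 1.273×10^-6 m⁴.
T_max = τ_allow·J/r = 8.80×10^7 × 1.273×10^-6 / 0.0328 = 3420 N·m.
ω = 2π·351/60 = 36.76 rad/s, so P_max = T_max·ω = 1.257×10^5 W.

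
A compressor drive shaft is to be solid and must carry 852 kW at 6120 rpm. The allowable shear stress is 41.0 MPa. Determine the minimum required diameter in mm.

54.9 mm

ω = 2π·6120/60 = 640.9 rad/s, so T = P/ω = 852×10³ / 640.9 = 1329 N·m.
For a solid shaft τ_max = 16T/(πd³), so d = (16T/(π τ_allow))^(1/3) = (16·1329/(π·4.10×10^7))^(1/3) = 0.05486 m.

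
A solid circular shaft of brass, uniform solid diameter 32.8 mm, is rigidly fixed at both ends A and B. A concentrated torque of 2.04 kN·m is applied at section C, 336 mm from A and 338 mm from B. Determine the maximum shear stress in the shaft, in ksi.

21.4 ksi

With uniform GJ and both ends fixed, compatibility θ_AC = θ_CB gives T_A·a = T_B·b, together with T_A + T_B = T₀.
T_A = T₀·b/(a+b) = 2040·338/674.0 = 1023 N·m; T_B = 1017 N·m.
τ in each portion: τ_AC = 1.48×10^8 Pa, τ_CB = 1.47×10^8 Pa; maximum is in AC.
τ_max = T_AC·r/J = 1023·0.0164/1.14×10^-7 = 1.477×10^8 Pa.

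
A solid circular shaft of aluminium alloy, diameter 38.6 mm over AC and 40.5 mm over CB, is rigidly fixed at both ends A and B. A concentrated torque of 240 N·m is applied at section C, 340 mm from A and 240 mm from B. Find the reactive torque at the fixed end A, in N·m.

Compatibility: T_A·a/J_AC = T_B·b/J_CB with T_A + T_B = T₀.
J_AC = 2.18×10^-7 m⁴, J_CB = 2.64×10^-7 m⁴, so T_A = T₀·(J_AC/a)/((J_AC/a)+(J_CB/b)) = 88.34 N·m, T_B = 151.7 N·m.

88.3 N·m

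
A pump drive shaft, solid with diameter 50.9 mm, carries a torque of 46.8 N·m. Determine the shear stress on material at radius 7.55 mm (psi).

J = πd⁴/32 = π(0.0509)⁴/32 = 6.590×10^-7 m⁴.
Shear stress varies linearly with radius: τ = T·r/J = 46.80 × 0.00755 / 6.590×10^-7 = 5.362×10^5 Pa.

77.8 psi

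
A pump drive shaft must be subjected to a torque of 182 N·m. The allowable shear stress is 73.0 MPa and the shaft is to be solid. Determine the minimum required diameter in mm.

23.3 mm

For a solid shaft τ_max = 16T/(πd³), so d = (16T/(π τ_allow))^(1/3) = (16·182.0/(π·7.30×10^7))^(1/3) = 0.02333 m.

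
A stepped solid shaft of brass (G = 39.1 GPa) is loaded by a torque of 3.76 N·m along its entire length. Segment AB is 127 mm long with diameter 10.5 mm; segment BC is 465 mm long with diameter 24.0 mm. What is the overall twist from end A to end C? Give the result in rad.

J_AB = π(0.0105)⁴/32 = 1.19×10^-9 m⁴; J_BC = π(0.0240)⁴/32 = 3.26×10^-8 m⁴.
θ = (T/G)·Σ L_i/J_i = (3.760/39.1×10⁹)·(0.127/1.19×10^-9 + 0.465/3.26×10^-8) = 0.01161 rad.

0.0116 rad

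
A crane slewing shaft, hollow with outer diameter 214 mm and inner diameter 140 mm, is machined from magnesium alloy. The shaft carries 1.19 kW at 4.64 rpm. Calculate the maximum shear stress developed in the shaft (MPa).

ω = 2π·4.64/60 = 0.4859 rad/s, so T = P/ω = 1.19×10³ / 0.4859 = 2449 N·m.
J = π(d_o⁴ − d_i⁴)/32 = π(0.214⁴ − 0.140⁴)/32 = 1.682×10^-4 m⁴.
τ_max = T·r/J = 2449 × 0.107 / 1.682×10^-4 = 1.558×10^6 Pa.

1.56 MPa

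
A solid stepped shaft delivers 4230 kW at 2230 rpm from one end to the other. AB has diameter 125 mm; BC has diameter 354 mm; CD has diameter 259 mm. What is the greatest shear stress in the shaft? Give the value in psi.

ω = 2π·2230/60 = 233.5 rad/s, so T = P/ω = 4230×10³ / 233.5 = 18110 N·m.
Under the same torque, τ_max = 16T/(πd³) is largest where d is smallest — segment AB (d = 125 mm).
τ_max = 16·18110/(π·(0.125)³) = 4.723×10^7 Pa.

6850 psi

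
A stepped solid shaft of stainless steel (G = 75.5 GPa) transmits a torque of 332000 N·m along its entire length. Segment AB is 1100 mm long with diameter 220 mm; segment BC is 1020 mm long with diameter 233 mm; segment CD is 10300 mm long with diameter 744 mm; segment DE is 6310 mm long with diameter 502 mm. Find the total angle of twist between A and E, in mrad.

42.5 mrad

J_AB = π(0.220)⁴/32 = 2.30×10^-4 m⁴; J_BC = π(0.233)⁴/32 = 2.89×10^-4 m⁴; J_CD = π(0.744)⁴/32 = 0.0301 m⁴; J_DE = π(0.502)⁴/32 = 6.23×10^-3 m⁴.
θ = (T/G)·Σ L_i/J_i = (332000/75.5×10⁹)·(1.10/2.30×10^-4 + 1.02/2.89×10^-4 + 10.3/0.0301 + 6.31/6.23×10^-3) = 0.04249 rad.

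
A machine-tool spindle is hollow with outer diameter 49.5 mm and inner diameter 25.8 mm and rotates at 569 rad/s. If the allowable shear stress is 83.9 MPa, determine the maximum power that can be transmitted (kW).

J = π(d_o⁴ − d_i⁴)/32 = π(0.0495⁴ − 0.0258⁴)/32 = 5.459×10^-7 m⁴.
T_max = τ_allow·J/r = 8.39×10^7 × 5.459×10^-7 / 0.0248 = 1851 N·m.
ω = 569 rad/s, so P_max = T_max·ω = 1.053×10^6 W.

1050 kW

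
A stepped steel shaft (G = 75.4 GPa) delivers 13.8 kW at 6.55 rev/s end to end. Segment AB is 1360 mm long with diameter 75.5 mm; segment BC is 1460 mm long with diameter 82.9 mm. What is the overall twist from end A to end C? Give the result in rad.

ω = 2π·6.55 = 41.15 rad/s, so T = P/ω = 13.8×10³ / 41.15 = 335.3 N·m.
J_AB = π(0.0755)⁴/32 = 3.19×10^-6 m⁴; J_BC = π(0.0829)⁴/32 = 4.64×10^-6 m⁴.
θ = (T/G)·Σ L_i/J_i = (335.3/75.4×10⁹)·(1.36/3.19×10^-6 + 1.46/4.64×10^-6) = 3.296×10^-3 rad.

0.00330 rad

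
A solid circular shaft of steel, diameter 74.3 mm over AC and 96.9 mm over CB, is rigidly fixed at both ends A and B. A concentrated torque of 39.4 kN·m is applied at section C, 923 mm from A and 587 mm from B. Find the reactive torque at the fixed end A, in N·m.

7100 N·m

Compatibility: T_A·a/J_AC = T_B·b/J_CB with T_A + T_B = T₀.
J_AC = 2.99×10^-6 m⁴, J_CB = 8.66×10^-6 m⁴, so T_A = T₀·(J_AC/a)/((J_AC/a)+(J_CB/b)) = 7101 N·m, T_B = 32300 N·m.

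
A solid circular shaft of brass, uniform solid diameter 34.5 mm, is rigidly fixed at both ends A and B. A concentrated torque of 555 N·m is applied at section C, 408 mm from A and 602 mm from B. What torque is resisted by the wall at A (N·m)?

331 N·m

With uniform GJ and both ends fixed, compatibility θ_AC = θ_CB gives T_A·a = T_B·b, together with T_A + T_B = T₀.
T_A = T₀·b/(a+b) = 555.0·602/1010 = 330.8 N·m; T_B = 224.2 N·m.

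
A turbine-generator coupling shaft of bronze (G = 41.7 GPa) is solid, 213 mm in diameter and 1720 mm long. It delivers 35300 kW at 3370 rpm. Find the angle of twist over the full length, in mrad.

ω = 2π·3370/60 = 352.9 rad/s, so T = P/ω = 35300×10³ / 352.9 = 100000 N·m.
J = πd⁴/32 = π(0.213)⁴/32 = 2.021×10^-4 m⁴.
θ = T·L/(G·J) = 100000 × 1.72 / (41.7×10⁹ × 2.021×10^-4) = 0.02042 rad.

20.4 mrad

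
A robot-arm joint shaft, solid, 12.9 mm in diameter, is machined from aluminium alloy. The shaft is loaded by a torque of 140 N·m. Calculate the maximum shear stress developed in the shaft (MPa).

J = πd⁴/32 = π(0.0129)⁴/32 = 2.719×10^-9 m⁴.
τ_max = T·r/J = 140.0 × 0.00645 / 2.719×10^-9 = 3.321×10^8 Pa.

332 MPa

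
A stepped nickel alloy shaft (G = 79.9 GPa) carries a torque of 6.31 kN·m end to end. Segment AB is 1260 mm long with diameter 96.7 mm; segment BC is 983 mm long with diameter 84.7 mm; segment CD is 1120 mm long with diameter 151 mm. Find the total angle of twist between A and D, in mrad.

28.7 mrad

J_AB = π(0.0967)⁴/32 = 8.58×10^-6 m⁴; J_BC = π(0.0847)⁴/32 = 5.05×10^-6 m⁴; J_CD = π(0.151)⁴/32 = 5.10×10^-5 m⁴.
θ = (T/G)·Σ L_i/J_i = (6310/79.9×10⁹)·(1.26/8.58×10^-6 + 0.983/5.05×10^-6 + 1.12/5.10×10^-5) = 0.02869 rad.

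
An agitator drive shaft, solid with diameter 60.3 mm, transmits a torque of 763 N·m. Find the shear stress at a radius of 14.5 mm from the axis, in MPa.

J = πd⁴/32 = π(0.0603)⁴/32 = 1.298×10^-6 m⁴.
Shear stress varies linearly with radius: τ = T·r/J = 763.0 × 0.0145 / 1.298×10^-6 = 8.524×10^6 Pa.

8.52 MPa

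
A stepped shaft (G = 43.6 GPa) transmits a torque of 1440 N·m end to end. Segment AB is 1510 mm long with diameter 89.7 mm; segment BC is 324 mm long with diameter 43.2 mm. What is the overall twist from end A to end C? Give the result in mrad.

39.1 mrad

J_AB = π(0.0897)⁴/32 = 6.36×10^-6 m⁴; J_BC = π(0.0432)⁴/32 = 3.42×10^-7 m⁴.
θ = (T/G)·Σ L_i/J_i = (1440/43.6×10⁹)·(1.51/6.36×10^-6 + 0.324/3.42×10^-7) = 0.03914 rad.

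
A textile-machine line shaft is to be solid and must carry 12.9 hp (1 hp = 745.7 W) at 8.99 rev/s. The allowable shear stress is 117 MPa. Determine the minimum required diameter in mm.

19.5 mm

ω = 2π·8.99 = 56.49 rad/s, so T = P/ω = 12.9×745.7 / 56.49 = 170.3 N·m.
For a solid shaft τ_max = 16T/(πd³), so d = (16T/(π τ_allow))^(1/3) = (16·170.3/(π·1.17×10^8))^(1/3) = 0.01950 m.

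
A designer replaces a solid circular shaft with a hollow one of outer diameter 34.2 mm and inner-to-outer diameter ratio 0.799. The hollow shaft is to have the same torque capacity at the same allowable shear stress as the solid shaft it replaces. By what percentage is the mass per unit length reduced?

48.7 %

Equal τ_max and T ⇒ the solid shaft needs d_s³ = d_o³(1−k⁴), so d_s = 34.2·(1−0.799⁴)^(1/3) = 28.72 mm.
Area ratio A_h/A_s = d_o²(1−k²)/d_s² = (1−k²)/(1−k⁴)^(2/3) = 0.5126.
Mass saving = 1 − 0.5126 = 48.7 %.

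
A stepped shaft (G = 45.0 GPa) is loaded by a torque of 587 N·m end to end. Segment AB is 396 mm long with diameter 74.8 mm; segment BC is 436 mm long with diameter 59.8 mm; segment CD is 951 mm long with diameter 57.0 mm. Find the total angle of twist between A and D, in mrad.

18.2 mrad

J_AB = π(0.0748)⁴/32 = 3.07×10^-6 m⁴; J_BC = π(0.0598)⁴/32 = 1.26×10^-6 m⁴; J_CD = π(0.0570)⁴/32 = 1.04×10^-6 m⁴.
θ = (T/G)·Σ L_i/J_i = (587.0/45.0×10⁹)·(0.396/3.07×10^-6 + 0.436/1.26×10^-6 + 0.951/1.04×10^-6) = 0.01818 rad.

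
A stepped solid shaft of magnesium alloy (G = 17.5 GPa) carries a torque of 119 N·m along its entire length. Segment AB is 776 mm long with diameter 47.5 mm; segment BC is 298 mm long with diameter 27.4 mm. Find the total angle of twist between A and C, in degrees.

2.70°

J_AB = π(0.0475)⁴/32 = 5.00×10^-7 m⁴; J_BC = π(0.0274)⁴/32 = 5.53×10^-8 m⁴.
θ = (T/G)·Σ L_i/J_i = (119.0/17.5×10⁹)·(0.776/5.00×10^-7 + 0.298/5.53×10^-8) = 0.04718 rad.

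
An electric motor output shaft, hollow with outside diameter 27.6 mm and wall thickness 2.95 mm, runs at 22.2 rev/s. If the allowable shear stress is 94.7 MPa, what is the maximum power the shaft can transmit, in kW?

J = π(d_o⁴ − d_i⁴)/32 = π(0.0276⁴ − 0.0217⁴)/32 = 3.520×10^-8 m⁴.
T_max = τ_allow·J/r = 9.47×10^7 × 3.520×10^-8 / 0.0138 = 241.6 N·m.
ω = 2π·22.2 = 139.5 rad/s, so P_max = T_max·ω = 3.369×10^4 W.

33.7 kW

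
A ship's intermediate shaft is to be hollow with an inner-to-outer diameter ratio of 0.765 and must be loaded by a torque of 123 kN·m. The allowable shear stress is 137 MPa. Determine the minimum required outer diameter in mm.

191 mm

For a hollow shaft with d_i/d_o = 0.765: τ_max = 16T/(π d_o³ (1−k⁴)), so d_o = [16T/(π τ_allow (1−k⁴))]^(1/3) = [16·123000/(π·1.37×10^8·0.6575)]^(1/3) = 0.1909 m.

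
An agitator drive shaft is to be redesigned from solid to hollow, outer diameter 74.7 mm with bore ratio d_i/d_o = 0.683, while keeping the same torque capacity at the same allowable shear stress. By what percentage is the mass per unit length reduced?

37.2 %

Equal τ_max and T ⇒ the solid shaft needs d_s³ = d_o³(1−k⁴), so d_s = 74.7·(1−0.683⁴)^(1/3) = 68.83 mm.
Area ratio A_h/A_s = d_o²(1−k²)/d_s² = (1−k²)/(1−k⁴)^(2/3) = 0.6283.
Mass saving = 1 − 0.6283 = 37.2 %.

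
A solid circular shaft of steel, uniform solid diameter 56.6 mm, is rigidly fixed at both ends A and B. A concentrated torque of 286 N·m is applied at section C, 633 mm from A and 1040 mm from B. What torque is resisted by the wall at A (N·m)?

178 N·m

With uniform GJ and both ends fixed, compatibility θ_AC = θ_CB gives T_A·a = T_B·b, together with T_A + T_B = T₀.
T_A = T₀·b/(a+b) = 286.0·1040/1673 = 177.8 N·m; T_B = 108.2 N·m.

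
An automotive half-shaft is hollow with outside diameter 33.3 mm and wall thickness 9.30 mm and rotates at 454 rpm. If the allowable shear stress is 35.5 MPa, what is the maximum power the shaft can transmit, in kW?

11.8 kW

J = π(d_o⁴ − d_i⁴)/32 = π(0.0333⁴ − 0.0147⁴)/32 = 1.161×10^-7 m⁴.
T_max = τ_allow·J/r = 3.55×10^7 × 1.161×10^-7 / 0.0166 = 247.6 N·m.
ω = 2π·454/60 = 47.54 rad/s, so P_max = T_max·ω = 1.177×10^4 W.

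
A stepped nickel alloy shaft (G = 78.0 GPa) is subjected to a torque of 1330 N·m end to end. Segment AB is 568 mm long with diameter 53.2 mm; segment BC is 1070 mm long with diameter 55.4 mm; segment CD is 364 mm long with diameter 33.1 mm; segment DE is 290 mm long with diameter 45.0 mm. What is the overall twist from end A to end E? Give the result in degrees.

5.56°

J_AB = π(0.0532)⁴/32 = 7.86×10^-7 m⁴; J_BC = π(0.0554)⁴/32 = 9.25×10^-7 m⁴; J_CD = π(0.0331)⁴/32 = 1.18×10^-7 m⁴; J_DE = π(0.0450)⁴/32 = 4.03×10^-7 m⁴.
θ = (T/G)·Σ L_i/J_i = (1330/78.0×10⁹)·(0.568/7.86×10^-7 + 1.07/9.25×10^-7 + 0.364/1.18×10^-7 + 0.290/4.03×10^-7) = 0.09700 rad.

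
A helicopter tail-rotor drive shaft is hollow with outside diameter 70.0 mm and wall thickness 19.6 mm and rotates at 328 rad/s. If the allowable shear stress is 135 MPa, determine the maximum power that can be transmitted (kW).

J = π(d_o⁴ − d_i⁴)/32 = π(0.0700⁴ − 0.0308⁴)/32 = 2.269×10^-6 m⁴.
T_max = τ_allow·J/r = 1.35×10^8 × 2.269×10^-6 / 0.0350 = 8751 N·m.
ω = 328 rad/s, so P_max = T_max·ω = 2.870×10^6 W.

2870 kW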